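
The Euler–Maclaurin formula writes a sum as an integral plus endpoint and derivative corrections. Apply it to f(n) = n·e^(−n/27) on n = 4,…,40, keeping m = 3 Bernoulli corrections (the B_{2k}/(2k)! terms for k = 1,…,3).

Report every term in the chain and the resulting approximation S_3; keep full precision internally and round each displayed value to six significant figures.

Integral: ∫_4^40 x·e^(−x/27) dx = 310.561.
Boundary: ½(f(4) + f(40)) = ½(3.44921 + 9.09203) = 6.27062.
So far: 316.832.
Order-1 term: 1/12 · (-0.109441 − 0.734555) = -0.0703330.
After k=1: 316.761.
Order-2 term: −1/720 · (0.000473471 − 0.00337334) = 4.02759e-06.
After k=2: 316.761.
Order-3 term: 1/30240 · (1.50489e-06 − 7.87250e-06) = -2.10569e-10.

S_3 ≈ 316.761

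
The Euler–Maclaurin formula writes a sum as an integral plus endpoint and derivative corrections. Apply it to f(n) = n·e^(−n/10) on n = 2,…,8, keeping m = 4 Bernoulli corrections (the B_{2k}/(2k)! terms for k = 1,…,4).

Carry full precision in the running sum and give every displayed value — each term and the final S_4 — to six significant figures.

Integral: ∫_2^8 x·e^(−x/10) dx = 17.3685.
½[f(2) + f(8)] = ½[1.63746 + 3.59463] = 2.61605.
Integral + boundary = 19.9845.
Order-1 term: 1/12 · (0.0898658 − 0.654985) = -0.0470932.
After k=1: 19.9374.
Order-2 term: −1/720 · (0.00988524 − 0.0229245) = 1.81100e-05.
After k=2: 19.9374.
Order-3 term: 1/30240 · (0.000188718 − 0.000392991) = -6.75505e-09.
After k=3: 19.9374.
Order-4 term: −1/1209600 · (2.78584e-06 − 5.56737e-06) = 2.29954e-12.

S_4 ≈ 19.9374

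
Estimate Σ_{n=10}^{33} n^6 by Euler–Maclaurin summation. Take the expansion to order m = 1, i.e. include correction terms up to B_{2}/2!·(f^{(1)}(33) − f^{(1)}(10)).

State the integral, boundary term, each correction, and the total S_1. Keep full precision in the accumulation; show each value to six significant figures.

S_1 ≈ 6.75267e+09

Integral: ∫_10^33 x^6 dx = 6.08692e+09.
Boundary: ½(f(10) + f(33)) = ½(1.00000e+06 + 1.29147e+09) = 6.46234e+08.
Running total after boundary: 6.73315e+09.
Correction k=1: B_{2}/2! · (f^{(1)}(33) − f^{(1)}(10)) = 1/12 · (2.34812e+08 − 600000) = 1.95177e+07.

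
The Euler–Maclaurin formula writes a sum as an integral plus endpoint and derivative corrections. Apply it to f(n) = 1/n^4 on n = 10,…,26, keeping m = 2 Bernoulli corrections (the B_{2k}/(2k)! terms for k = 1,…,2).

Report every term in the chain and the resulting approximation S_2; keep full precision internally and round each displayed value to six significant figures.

S_2 ≈ 0.000368751

The integral term ∫_10^26 1/x^4 dx = 0.000314368.
Endpoint term: (f(10) + f(26))/2 = (0.000100000 + 2.18830e-06)/2 = 5.10941e-05.
So far: 0.000365462.
Correction k=1: B_{2}/2! · (f^{(1)}(26) − f^{(1)}(10)) = 1/12 · (-3.36661e-07 − (-4.00000e-05)) = 3.30528e-06.
Partial sum through k=1: 0.000368768.
Correction k=2: B_{4}/4! · (f^{(3)}(26) − f^{(3)}(10)) = −1/720 · (-1.49406e-08 − (-1.20000e-05)) = -1.66459e-08.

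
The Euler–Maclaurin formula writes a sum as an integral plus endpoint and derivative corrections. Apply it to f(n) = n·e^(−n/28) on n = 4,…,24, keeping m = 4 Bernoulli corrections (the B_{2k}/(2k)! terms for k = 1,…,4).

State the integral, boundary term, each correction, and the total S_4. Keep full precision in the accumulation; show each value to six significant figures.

∫_4^24 x·e^(−x/28) dx evaluates to 158.836.
Endpoint term: (f(4) + f(24))/2 = (3.46751 + 10.1849)/2 = 6.82623.
Integral + boundary = 165.662.
Order-1 term: 1/12 · (0.0606247 − 0.743038) = -0.0568678.
Running total after k=1: 165.605.
Order-2 term: −1/720 · (0.00115991 − 0.00315918) = 2.77676e-06.
Running total after k=2: 165.605.
Order-3 term: 1/30240 · (2.86033e-06 − 6.85025e-06) = -1.31942e-10.
Running total after k=3: 165.605.
Order-4 term: −1/1209600 · (5.40966e-09 − 1.23354e-08) = 5.72564e-15.

S_4 ≈ 165.605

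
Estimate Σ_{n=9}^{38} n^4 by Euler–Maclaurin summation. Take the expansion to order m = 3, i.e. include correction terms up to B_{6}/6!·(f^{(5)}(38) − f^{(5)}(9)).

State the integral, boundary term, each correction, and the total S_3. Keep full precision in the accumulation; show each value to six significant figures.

S_3 ≈ 1.68991e+07

Integral: ∫_9^38 x^4 dx = 1.58352e+07.
Boundary: ½(f(9) + f(38)) = ½(6561.00 + 2.08514e+06) = 1.04585e+06.
So far: 1.68811e+07.
k=1: B_{2}/(2)! × [f^{(1)}(38) − f^{(1)}(9)] = 1/12 × (219488 − 2916.00) = 18047.7.
After k=1: 1.68991e+07.
k=2: B_{4}/(4)! × [f^{(3)}(38) − f^{(3)}(9)] = −1/720 × (912.000 − 216.000) = -0.966667.
After k=2: 1.68991e+07.
k=3: B_{6}/(6)! × [f^{(5)}(38) − f^{(5)}(9)] = 1/30240 × (0.00000 − 0.00000) = 0.00000.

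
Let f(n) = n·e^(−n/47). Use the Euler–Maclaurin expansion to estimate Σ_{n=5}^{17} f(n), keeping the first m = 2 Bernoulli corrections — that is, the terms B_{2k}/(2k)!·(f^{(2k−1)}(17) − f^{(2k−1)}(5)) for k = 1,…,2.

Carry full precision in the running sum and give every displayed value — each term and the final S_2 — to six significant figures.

The integral term ∫_5^17 x·e^(−x/47) dx = 102.311.
Endpoint term: (f(5) + f(17))/2 = (4.49540 + 11.8403)/2 = 8.16786.
Integral + boundary = 110.479.
Correction k=1: B_{2}/2! · (f^{(1)}(17) − f^{(1)}(5)) = 1/12 · (0.444568 − 0.803433) = -0.0299055.
Partial sum through k=1: 110.449.
Correction k=2: B_{4}/4! · (f^{(3)}(17) − f^{(3)}(5)) = −1/720 · (0.000831846 − 0.00117772) = 4.80387e-07.

S_2 ≈ 110.449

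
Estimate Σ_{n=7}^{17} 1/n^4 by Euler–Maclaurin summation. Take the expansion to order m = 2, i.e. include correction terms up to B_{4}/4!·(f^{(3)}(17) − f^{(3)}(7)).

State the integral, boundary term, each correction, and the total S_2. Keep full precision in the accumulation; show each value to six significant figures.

∫_7^17 1/x^4 dx evaluates to 0.000903970.
Boundary: ½(f(7) + f(17)) = ½(0.000416493 + 1.19730e-05) = 0.000214233.
Running total after boundary: 0.00111820.
k=1: B_{2}/(2)! × [f^{(1)}(17) − f^{(1)}(7)] = 1/12 × (-2.81719e-06 − (-0.000237996)) = 1.95982e-05.
Running total after k=1: 0.00113780.
k=2: B_{4}/(4)! × [f^{(3)}(17) − f^{(3)}(7)] = −1/720 × (-2.92441e-07 − (-0.000145712)) = -2.01971e-07.

S_2 ≈ 0.00113760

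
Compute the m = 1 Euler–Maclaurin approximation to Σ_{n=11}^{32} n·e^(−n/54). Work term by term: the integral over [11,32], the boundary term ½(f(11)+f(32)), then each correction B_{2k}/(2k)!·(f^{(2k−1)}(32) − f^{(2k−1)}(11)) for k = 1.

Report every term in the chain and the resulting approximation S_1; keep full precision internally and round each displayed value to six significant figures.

S_1 ≈ 308.788

∫_11^32 x·e^(−x/54) dx evaluates to 295.491.
½[f(11) + f(32)] = ½[8.97274 + 17.6925] = 13.3326.
Running total after boundary: 308.823.
k=1: B_{2}/(2)! × [f^{(1)}(32) − f^{(1)}(11)] = 1/12 × (0.225252 − 0.649542) = -0.0353575.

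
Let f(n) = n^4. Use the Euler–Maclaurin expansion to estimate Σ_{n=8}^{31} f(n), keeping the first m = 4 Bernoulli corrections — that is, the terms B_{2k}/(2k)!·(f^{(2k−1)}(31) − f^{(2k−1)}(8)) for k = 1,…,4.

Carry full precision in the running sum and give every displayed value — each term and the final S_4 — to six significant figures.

S_4 ≈ 6.19284e+06

∫_8^31 x^4 dx evaluates to 5.71928e+06.
½[f(8) + f(31)] = ½[4096.00 + 923521] = 463808.
Running total after boundary: 6.18309e+06.
Correction k=1: B_{2}/2! · (f^{(1)}(31) − f^{(1)}(8)) = 1/12 · (119164 − 2048.00) = 9759.67.
Running total after k=1: 6.19284e+06.
Correction k=2: B_{4}/4! · (f^{(3)}(31) − f^{(3)}(8)) = −1/720 · (744.000 − 192.000) = -0.766667.
Running total after k=2: 6.19284e+06.
Correction k=3: B_{6}/6! · (f^{(5)}(31) − f^{(5)}(8)) = 1/30240 · (0.00000 − 0.00000) = 0.00000.
Running total after k=3: 6.19284e+06.
Correction k=4: B_{8}/8! · (f^{(7)}(31) − f^{(7)}(8)) = −1/1209600 · (0.00000 − 0.00000) = 0.00000.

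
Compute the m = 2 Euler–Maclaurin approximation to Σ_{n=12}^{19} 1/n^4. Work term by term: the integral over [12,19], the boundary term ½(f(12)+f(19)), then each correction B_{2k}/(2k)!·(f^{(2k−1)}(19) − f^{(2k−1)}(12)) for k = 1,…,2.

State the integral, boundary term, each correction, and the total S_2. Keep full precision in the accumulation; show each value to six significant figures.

The integral term ∫_12^19 1/x^4 dx = 0.000144303.
Endpoint term: (f(12) + f(19))/2 = (4.82253e-05 + 7.67336e-06)/2 = 2.79493e-05.
So far: 0.000172253.
Correction k=1: B_{2}/2! · (f^{(1)}(19) − f^{(1)}(12)) = 1/12 · (-1.61544e-06 − (-1.60751e-05)) = 1.20497e-06.
After k=1: 0.000173458.
Correction k=2: B_{4}/4! · (f^{(3)}(19) − f^{(3)}(12)) = −1/720 · (-1.34247e-07 − (-3.34898e-06)) = -4.46491e-09.

S_2 ≈ 0.000173453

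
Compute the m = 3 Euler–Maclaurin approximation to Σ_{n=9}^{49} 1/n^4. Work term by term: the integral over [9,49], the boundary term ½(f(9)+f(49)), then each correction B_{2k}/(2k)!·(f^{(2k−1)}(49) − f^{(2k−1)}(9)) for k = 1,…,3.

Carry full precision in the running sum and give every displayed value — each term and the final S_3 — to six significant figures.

S_3 ≈ 0.000536318

The integral term ∫_9^49 1/x^4 dx = 0.000454414.
½[f(9) + f(49)] = ½[0.000152416 + 1.73467e-07] = 7.62946e-05.
Integral + boundary = 0.000530709.
Order-1 term: 1/12 · (-1.41605e-08 − (-6.77404e-05)) = 5.64385e-06.
Partial sum through k=1: 0.000536353.
Order-2 term: −1/720 · (-1.76933e-10 − (-2.50890e-05)) = -3.48456e-08.
Partial sum through k=2: 0.000536318.
Order-3 term: 1/30240 · (-4.12672e-12 − (-1.73455e-05)) = 5.73594e-10.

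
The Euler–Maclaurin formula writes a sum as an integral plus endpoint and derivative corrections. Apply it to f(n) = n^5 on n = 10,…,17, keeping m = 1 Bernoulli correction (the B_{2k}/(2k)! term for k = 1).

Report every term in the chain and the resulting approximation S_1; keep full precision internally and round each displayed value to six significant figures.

The integral term ∫_10^17 x^5 dx = 3.85626e+06.
Boundary: ½(f(10) + f(17)) = ½(100000 + 1.41986e+06) = 759928.
So far: 4.61619e+06.
Correction k=1: B_{2}/2! · (f^{(1)}(17) − f^{(1)}(10)) = 1/12 · (417605 − 50000.0) = 30633.8.

S_1 ≈ 4.64682e+06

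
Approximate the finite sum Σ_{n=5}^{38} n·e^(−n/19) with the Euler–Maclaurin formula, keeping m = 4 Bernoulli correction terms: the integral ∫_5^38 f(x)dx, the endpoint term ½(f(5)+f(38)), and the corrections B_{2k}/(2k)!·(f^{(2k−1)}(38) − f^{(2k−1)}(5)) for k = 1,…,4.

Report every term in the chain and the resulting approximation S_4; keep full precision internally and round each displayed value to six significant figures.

The integral term ∫_5^38 x·e^(−x/19) dx = 203.923.
½[f(5) + f(38)] = ½[3.84310 + 5.14274] = 4.49292.
So far: 208.416.
k=1: B_{2}/(2)! × [f^{(1)}(38) − f^{(1)}(5)] = 1/12 × (-0.135335 − 0.566352) = -0.0584739.
Partial sum through k=1: 208.357.
k=2: B_{4}/(4)! × [f^{(3)}(38) − f^{(3)}(5)] = −1/720 × (0.000374890 − 0.00582713) = 7.57255e-06.
Partial sum through k=2: 208.357.
k=3: B_{6}/(6)! × [f^{(5)}(38) − f^{(5)}(5)] = 1/30240 × (3.11543e-06 − 2.79374e-05) = -8.20833e-10.
Partial sum through k=3: 208.357.
k=4: B_{8}/(8)! × [f^{(7)}(38) − f^{(7)}(5)] = −1/1209600 × (1.43833e-08 − 1.10064e-07) = 7.91014e-14.

S_4 ≈ 208.357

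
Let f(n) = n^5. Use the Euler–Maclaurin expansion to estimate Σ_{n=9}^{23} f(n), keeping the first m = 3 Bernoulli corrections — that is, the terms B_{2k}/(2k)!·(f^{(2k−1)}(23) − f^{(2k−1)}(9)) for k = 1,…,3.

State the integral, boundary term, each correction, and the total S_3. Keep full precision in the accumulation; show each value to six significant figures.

S_3 ≈ 2.79456e+07

The integral term ∫_9^23 x^5 dx = 2.45841e+07.
Boundary: ½(f(9) + f(23)) = ½(59049.0 + 6.43634e+06) = 3.24770e+06.
So far: 2.78318e+07.
Correction k=1: B_{2}/2! · (f^{(1)}(23) − f^{(1)}(9)) = 1/12 · (1.39920e+06 − 32805.0) = 113867.
Running total after k=1: 2.79456e+07.
Correction k=2: B_{4}/4! · (f^{(3)}(23) − f^{(3)}(9)) = −1/720 · (31740.0 − 4860.00) = -37.3333.
Running total after k=2: 2.79456e+07.
Correction k=3: B_{6}/6! · (f^{(5)}(23) − f^{(5)}(9)) = 1/30240 · (120.000 − 120.000) = 0.00000.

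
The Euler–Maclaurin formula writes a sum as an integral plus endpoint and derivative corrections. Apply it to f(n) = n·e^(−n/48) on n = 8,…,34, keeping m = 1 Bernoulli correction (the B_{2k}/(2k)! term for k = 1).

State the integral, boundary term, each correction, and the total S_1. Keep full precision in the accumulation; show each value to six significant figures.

∫_8^34 x·e^(−x/48) dx evaluates to 337.003.
Endpoint term: (f(8) + f(34))/2 = (6.77185 + 16.7438)/2 = 11.7578.
So far: 348.761.
k=1: B_{2}/(2)! × [f^{(1)}(34) − f^{(1)}(8)] = 1/12 × (0.143635 − 0.705401) = -0.0468138.

S_1 ≈ 348.714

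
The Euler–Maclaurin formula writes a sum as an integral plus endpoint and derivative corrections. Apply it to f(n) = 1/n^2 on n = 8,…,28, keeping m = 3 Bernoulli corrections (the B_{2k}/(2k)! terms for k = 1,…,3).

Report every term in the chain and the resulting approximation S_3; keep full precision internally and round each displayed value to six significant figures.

∫_8^28 1/x^2 dx evaluates to 0.0892857.
Endpoint term: (f(8) + f(28))/2 = (0.0156250 + 0.00127551)/2 = 0.00845026.
Integral + boundary = 0.0977360.
Correction k=1: B_{2}/2! · (f^{(1)}(28) − f^{(1)}(8)) = 1/12 · (-9.11079e-05 − (-0.00390625)) = 0.000317929.
After k=1: 0.0980539.
Correction k=2: B_{4}/4! · (f^{(3)}(28) − f^{(3)}(8)) = −1/720 · (-1.39451e-06 − (-0.000732422)) = -1.01532e-06.
After k=2: 0.0980529.
Correction k=3: B_{6}/6! · (f^{(5)}(28) − f^{(5)}(8)) = 1/30240 · (-5.33613e-08 − (-0.000343323)) = 1.13515e-08.

S_3 ≈ 0.0980529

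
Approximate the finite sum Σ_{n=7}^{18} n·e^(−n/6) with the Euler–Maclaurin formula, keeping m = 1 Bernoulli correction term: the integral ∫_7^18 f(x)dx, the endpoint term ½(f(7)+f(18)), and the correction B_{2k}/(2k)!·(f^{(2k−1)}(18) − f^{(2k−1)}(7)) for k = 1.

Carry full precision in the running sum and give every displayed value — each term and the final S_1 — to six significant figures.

Integral: ∫_7^18 x·e^(−x/6) dx = 17.1201.
½[f(7) + f(18)] = ½[2.17982 + 0.896167] = 1.53799.
Integral + boundary = 18.6581.
Order-1 term: 1/12 · (-0.0995741 − (-0.0519005)) = -0.00397280.

S_1 ≈ 18.6541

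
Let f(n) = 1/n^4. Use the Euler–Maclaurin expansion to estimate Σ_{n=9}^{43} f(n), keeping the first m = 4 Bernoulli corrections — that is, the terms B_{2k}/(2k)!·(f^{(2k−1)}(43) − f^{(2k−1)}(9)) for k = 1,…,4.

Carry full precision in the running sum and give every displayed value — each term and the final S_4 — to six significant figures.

S_4 ≈ 0.000535017

∫_9^43 1/x^4 dx evaluates to 0.000453055.
½[f(9) + f(43)] = ½[0.000152416 + 2.92500e-07] = 7.63541e-05.
Integral + boundary = 0.000529409.
k=1: B_{2}/(2)! × [f^{(1)}(43) − f^{(1)}(9)] = 1/12 × (-2.72093e-08 − (-6.77404e-05)) = 5.64276e-06.
Running total after k=1: 0.000535052.
k=2: B_{4}/(4)! × [f^{(3)}(43) − f^{(3)}(9)] = −1/720 × (-4.41471e-10 − (-2.50890e-05)) = -3.48452e-08.
Running total after k=2: 0.000535017.
k=3: B_{6}/(6)! × [f^{(5)}(43) − f^{(5)}(9)] = 1/30240 × (-1.33707e-11 − (-1.73455e-05)) = 5.73594e-10.
Running total after k=3: 0.000535018.
k=4: B_{8}/(8)! × [f^{(7)}(43) − f^{(7)}(9)] = −1/1209600 × (-6.50817e-13 − (-1.92728e-05)) = -1.59332e-11.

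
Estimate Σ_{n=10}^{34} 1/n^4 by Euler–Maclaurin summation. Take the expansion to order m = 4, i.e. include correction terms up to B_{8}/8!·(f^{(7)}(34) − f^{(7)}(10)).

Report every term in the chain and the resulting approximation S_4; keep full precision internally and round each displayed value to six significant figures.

The integral term ∫_10^34 1/x^4 dx = 0.000324852.
Boundary: ½(f(10) + f(34)) = ½(0.000100000 + 7.48315e-07) = 5.03742e-05.
So far: 0.000375227.
k=1: B_{2}/(2)! × [f^{(1)}(34) − f^{(1)}(10)] = 1/12 × (-8.80370e-08 − (-4.00000e-05)) = 3.32600e-06.
Running total after k=1: 0.000378553.
k=2: B_{4}/(4)! × [f^{(3)}(34) − f^{(3)}(10)] = −1/720 × (-2.28470e-09 − (-1.20000e-05)) = -1.66635e-08.
Running total after k=2: 0.000378536.
k=3: B_{6}/(6)! × [f^{(5)}(34) − f^{(5)}(10)] = 1/30240 × (-1.10677e-10 − (-6.72000e-06)) = 2.22219e-10.
Running total after k=3: 0.000378536.
k=4: B_{8}/(8)! × [f^{(7)}(34) − f^{(7)}(10)] = −1/1209600 × (-8.61675e-12 − (-6.04800e-06)) = -4.99999e-12.

S_4 ≈ 0.000378536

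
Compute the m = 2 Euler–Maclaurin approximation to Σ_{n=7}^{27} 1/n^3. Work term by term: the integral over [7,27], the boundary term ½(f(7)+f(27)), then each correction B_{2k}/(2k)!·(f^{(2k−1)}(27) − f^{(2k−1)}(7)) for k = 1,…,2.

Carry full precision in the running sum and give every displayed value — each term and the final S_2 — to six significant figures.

∫_7^27 1/x^3 dx evaluates to 0.00951821.
Boundary: ½(f(7) + f(27)) = ½(0.00291545 + 5.08053e-05) = 0.00148313.
Integral + boundary = 0.0110013.
k=1: B_{2}/(2)! × [f^{(1)}(27) − f^{(1)}(7)] = 1/12 × (-5.64503e-06 − (-0.00124948)) = 0.000103653.
Partial sum through k=1: 0.0111050.
k=2: B_{4}/(4)! × [f^{(3)}(27) − f^{(3)}(7)] = −1/720 × (-1.54870e-07 − (-0.000509992)) = -7.08107e-07.

S_2 ≈ 0.0111043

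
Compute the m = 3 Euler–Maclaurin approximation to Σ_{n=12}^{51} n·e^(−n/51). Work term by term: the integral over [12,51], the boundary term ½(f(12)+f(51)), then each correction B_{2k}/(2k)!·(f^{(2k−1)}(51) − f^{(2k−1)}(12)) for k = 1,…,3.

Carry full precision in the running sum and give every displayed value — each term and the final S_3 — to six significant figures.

Integral: ∫_12^51 x·e^(−x/51) dx = 625.648.
Endpoint term: (f(12) + f(51))/2 = (9.48406 + 18.7619)/2 = 14.1230.
Integral + boundary = 639.771.
k=1: B_{2}/(2)! × [f^{(1)}(51) − f^{(1)}(12)] = 1/12 × (0.00000 − 0.604376) = -0.0503647.
Partial sum through k=1: 639.721.
k=2: B_{4}/(4)! × [f^{(3)}(51) − f^{(3)}(12)] = −1/720 × (0.000282875 − 0.000840082) = 7.73898e-07.
Partial sum through k=2: 639.721.
k=3: B_{6}/(6)! × [f^{(5)}(51) − f^{(5)}(12)] = 1/30240 × (2.17513e-07 − 5.56632e-07) = -1.12143e-11.

S_3 ≈ 639.721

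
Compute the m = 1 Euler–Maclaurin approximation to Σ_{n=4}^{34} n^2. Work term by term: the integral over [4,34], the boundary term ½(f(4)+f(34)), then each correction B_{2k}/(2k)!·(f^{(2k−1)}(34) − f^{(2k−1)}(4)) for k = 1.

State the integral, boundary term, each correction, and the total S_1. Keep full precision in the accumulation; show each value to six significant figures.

S_1 ≈ 13671.0

The integral term ∫_4^34 x^2 dx = 13080.0.
½[f(4) + f(34)] = ½[16.0000 + 1156.00] = 586.000.
Integral + boundary = 13666.0.
Correction k=1: B_{2}/2! · (f^{(1)}(34) − f^{(1)}(4)) = 1/12 · (68.0000 − 8.00000) = 5.00000.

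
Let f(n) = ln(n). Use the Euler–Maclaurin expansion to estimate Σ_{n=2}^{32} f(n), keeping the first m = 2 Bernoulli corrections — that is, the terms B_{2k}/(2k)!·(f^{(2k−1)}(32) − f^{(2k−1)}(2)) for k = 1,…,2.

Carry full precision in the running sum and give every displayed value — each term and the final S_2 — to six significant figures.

S_2 ≈ 81.5580

Integral: ∫_2^32 ln(x) dx = 79.5173.
Boundary: ½(f(2) + f(32)) = ½(0.693147 + 3.46574) = 2.07944.
Running total after boundary: 81.5967.
k=1: B_{2}/(2)! × [f^{(1)}(32) − f^{(1)}(2)] = 1/12 × (0.0312500 − 0.500000) = -0.0390625.
Running total after k=1: 81.5576.
k=2: B_{4}/(4)! × [f^{(3)}(32) − f^{(3)}(2)] = −1/720 × (6.10352e-05 − 0.250000) = 0.000347137.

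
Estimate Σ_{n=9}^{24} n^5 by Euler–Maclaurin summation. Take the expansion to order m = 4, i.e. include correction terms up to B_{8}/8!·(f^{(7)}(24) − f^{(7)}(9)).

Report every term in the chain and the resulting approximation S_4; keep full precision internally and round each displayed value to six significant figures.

S_4 ≈ 3.59082e+07

The integral term ∫_9^24 x^5 dx = 3.17619e+07.
Endpoint term: (f(9) + f(24))/2 = (59049.0 + 7.96262e+06)/2 = 4.01084e+06.
So far: 3.57728e+07.
Order-1 term: 1/12 · (1.65888e+06 − 32805.0) = 135506.
After k=1: 3.59083e+07.
Order-2 term: −1/720 · (34560.0 − 4860.00) = -41.2500.
After k=2: 3.59082e+07.
Order-3 term: 1/30240 · (120.000 − 120.000) = 0.00000.
After k=3: 3.59082e+07.
Order-4 term: −1/1209600 · (0.00000 − 0.00000) = 0.00000.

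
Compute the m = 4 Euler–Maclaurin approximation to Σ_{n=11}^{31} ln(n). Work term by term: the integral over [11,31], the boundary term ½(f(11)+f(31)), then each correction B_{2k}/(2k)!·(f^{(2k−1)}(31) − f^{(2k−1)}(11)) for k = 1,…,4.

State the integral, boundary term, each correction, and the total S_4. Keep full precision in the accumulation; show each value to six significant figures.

∫_11^31 ln(x) dx evaluates to 60.0768.
½[f(11) + f(31)] = ½[2.39790 + 3.43399] = 2.91594.
Integral + boundary = 62.9927.
Order-1 term: 1/12 · (0.0322581 − 0.0909091) = -0.00488759.
Running total after k=1: 62.9878.
Order-2 term: −1/720 · (6.71344e-05 − 0.00150263) = 1.99374e-06.
Running total after k=2: 62.9878.
Order-3 term: 1/30240 · (8.38306e-07 − 0.000149021) = -4.90023e-09.
Running total after k=3: 62.9878.
Order-4 term: −1/1209600 · (2.61698e-08 − 3.69474e-05) = 3.05235e-11.

S_4 ≈ 62.9878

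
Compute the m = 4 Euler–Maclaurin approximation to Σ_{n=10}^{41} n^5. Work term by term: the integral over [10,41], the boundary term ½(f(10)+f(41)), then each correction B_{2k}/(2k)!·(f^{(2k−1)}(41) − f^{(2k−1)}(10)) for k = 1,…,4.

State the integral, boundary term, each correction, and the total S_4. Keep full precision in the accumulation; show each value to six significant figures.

The integral term ∫_10^41 x^5 dx = 7.91517e+08.
Endpoint term: (f(10) + f(41))/2 = (100000 + 1.15856e+08)/2 = 5.79781e+07.
So far: 8.49495e+08.
k=1: B_{2}/(2)! × [f^{(1)}(41) − f^{(1)}(10)] = 1/12 × (1.41288e+07 − 50000.0) = 1.17323e+06.
After k=1: 8.50669e+08.
k=2: B_{4}/(4)! × [f^{(3)}(41) − f^{(3)}(10)] = −1/720 × (100860 − 6000.00) = -131.750.
After k=2: 8.50669e+08.
k=3: B_{6}/(6)! × [f^{(5)}(41) − f^{(5)}(10)] = 1/30240 × (120.000 − 120.000) = 0.00000.
After k=3: 8.50669e+08.
k=4: B_{8}/(8)! × [f^{(7)}(41) − f^{(7)}(10)] = −1/1209600 × (0.00000 − 0.00000) = 0.00000.

S_4 ≈ 8.50669e+08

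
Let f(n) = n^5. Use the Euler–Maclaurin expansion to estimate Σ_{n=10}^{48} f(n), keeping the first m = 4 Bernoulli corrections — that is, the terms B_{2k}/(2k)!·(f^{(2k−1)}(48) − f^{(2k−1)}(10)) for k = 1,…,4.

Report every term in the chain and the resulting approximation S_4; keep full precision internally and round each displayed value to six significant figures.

S_4 ≈ 2.16792e+09

∫_10^48 x^5 dx evaluates to 2.03827e+09.
Boundary: ½(f(10) + f(48)) = ½(100000 + 2.54804e+08) = 1.27452e+08.
Integral + boundary = 2.16572e+09.
k=1: B_{2}/(2)! × [f^{(1)}(48) − f^{(1)}(10)] = 1/12 × (2.65421e+07 − 50000.0) = 2.20767e+06.
Running total after k=1: 2.16792e+09.
k=2: B_{4}/(4)! × [f^{(3)}(48) − f^{(3)}(10)] = −1/720 × (138240 − 6000.00) = -183.667.
Running total after k=2: 2.16792e+09.
k=3: B_{6}/(6)! × [f^{(5)}(48) − f^{(5)}(10)] = 1/30240 × (120.000 − 120.000) = 0.00000.
Running total after k=3: 2.16792e+09.
k=4: B_{8}/(8)! × [f^{(7)}(48) − f^{(7)}(10)] = −1/1209600 × (0.00000 − 0.00000) = 0.00000.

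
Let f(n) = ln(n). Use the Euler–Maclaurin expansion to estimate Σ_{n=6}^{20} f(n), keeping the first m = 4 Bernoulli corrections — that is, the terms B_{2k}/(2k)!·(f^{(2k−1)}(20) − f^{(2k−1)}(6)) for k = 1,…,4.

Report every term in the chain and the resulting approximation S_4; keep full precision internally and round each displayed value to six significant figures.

S_4 ≈ 37.5481

∫_6^20 ln(x) dx evaluates to 35.1641.
Endpoint term: (f(6) + f(20))/2 = (1.79176 + 2.99573)/2 = 2.39375.
Integral + boundary = 37.5578.
k=1: B_{2}/(2)! × [f^{(1)}(20) − f^{(1)}(6)] = 1/12 × (0.0500000 − 0.166667) = -0.00972222.
Partial sum through k=1: 37.5481.
k=2: B_{4}/(4)! × [f^{(3)}(20) − f^{(3)}(6)] = −1/720 × (0.000250000 − 0.00925926) = 1.25129e-05.
Partial sum through k=2: 37.5481.
k=3: B_{6}/(6)! × [f^{(5)}(20) − f^{(5)}(6)] = 1/30240 × (7.50000e-06 − 0.00308642) = -1.01816e-07.
Partial sum through k=3: 37.5481.
k=4: B_{8}/(8)! × [f^{(7)}(20) − f^{(7)}(6)] = −1/1209600 × (5.62500e-07 − 0.00257202) = 2.12587e-09.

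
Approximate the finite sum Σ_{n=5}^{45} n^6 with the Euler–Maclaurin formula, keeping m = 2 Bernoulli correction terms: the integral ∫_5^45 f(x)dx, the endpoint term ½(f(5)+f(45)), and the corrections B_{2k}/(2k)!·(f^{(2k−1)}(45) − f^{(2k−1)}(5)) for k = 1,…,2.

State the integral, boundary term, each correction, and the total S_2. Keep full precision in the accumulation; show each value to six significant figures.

∫_5^45 x^6 dx evaluates to 5.33813e+10.
½[f(5) + f(45)] = ½[15625.0 + 8.30377e+09] = 4.15189e+09.
Running total after boundary: 5.75332e+10.
Order-1 term: 1/12 · (1.10717e+09 − 18750.0) = 9.22625e+07.
Partial sum through k=1: 5.76255e+10.
Order-2 term: −1/720 · (1.09350e+07 − 15000.0) = -15166.7.

S_2 ≈ 5.76255e+10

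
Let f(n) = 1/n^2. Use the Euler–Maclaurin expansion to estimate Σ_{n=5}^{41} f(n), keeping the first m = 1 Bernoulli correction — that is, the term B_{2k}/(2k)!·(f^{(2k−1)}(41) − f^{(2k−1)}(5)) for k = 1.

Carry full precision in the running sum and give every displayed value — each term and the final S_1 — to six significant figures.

∫_5^41 1/x^2 dx evaluates to 0.175610.
Endpoint term: (f(5) + f(41))/2 = (0.0400000 + 0.000594884)/2 = 0.0202974.
So far: 0.195907.
k=1: B_{2}/(2)! × [f^{(1)}(41) − f^{(1)}(5)] = 1/12 × (-2.90187e-05 − (-0.0160000)) = 0.00133092.

S_1 ≈ 0.197238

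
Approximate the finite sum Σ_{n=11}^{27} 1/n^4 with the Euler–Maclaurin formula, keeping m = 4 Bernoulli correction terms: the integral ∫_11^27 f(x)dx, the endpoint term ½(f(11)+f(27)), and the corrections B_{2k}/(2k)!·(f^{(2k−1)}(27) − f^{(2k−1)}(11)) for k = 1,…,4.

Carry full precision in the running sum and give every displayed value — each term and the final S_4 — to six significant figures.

S_4 ≈ 0.000270633

The integral term ∫_11^27 1/x^4 dx = 0.000233503.
Endpoint term: (f(11) + f(27))/2 = (6.83013e-05 + 1.88168e-06)/2 = 3.50915e-05.
So far: 0.000268595.
Correction k=1: B_{2}/2! · (f^{(1)}(27) − f^{(1)}(11)) = 1/12 · (-2.78767e-07 − (-2.48369e-05)) = 2.04651e-06.
Running total after k=1: 0.000270641.
Correction k=2: B_{4}/4! · (f^{(3)}(27) − f^{(3)}(11)) = −1/720 · (-1.14719e-08 − (-6.15790e-06)) = -8.53670e-09.
Running total after k=2: 0.000270633.
Correction k=3: B_{6}/6! · (f^{(5)}(27) − f^{(5)}(11)) = 1/30240 · (-8.81242e-10 − (-2.84994e-06)) = 9.42148e-11.
Running total after k=3: 0.000270633.
Correction k=4: B_{8}/8! · (f^{(7)}(27) − f^{(7)}(11)) = −1/1209600 · (-1.08795e-10 − (-2.11979e-06)) = -1.75238e-12.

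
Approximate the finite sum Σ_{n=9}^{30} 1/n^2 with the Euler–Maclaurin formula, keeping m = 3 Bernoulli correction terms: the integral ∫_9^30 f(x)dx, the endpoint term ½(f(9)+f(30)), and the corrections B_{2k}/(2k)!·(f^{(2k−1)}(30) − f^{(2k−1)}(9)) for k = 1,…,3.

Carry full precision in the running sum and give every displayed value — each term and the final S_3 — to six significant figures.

S_3 ≈ 0.0847281

The integral term ∫_9^30 1/x^2 dx = 0.0777778.
½[f(9) + f(30)] = ½[0.0123457 + 0.00111111] = 0.00672840.
Integral + boundary = 0.0845062.
Correction k=1: B_{2}/2! · (f^{(1)}(30) − f^{(1)}(9)) = 1/12 · (-7.40741e-05 − (-0.00274348)) = 0.000222451.
Running total after k=1: 0.0847286.
Correction k=2: B_{4}/4! · (f^{(3)}(30) − f^{(3)}(9)) = −1/720 · (-9.87654e-07 − (-0.000406442)) = -5.63131e-07.
Running total after k=2: 0.0847281.
Correction k=3: B_{6}/6! · (f^{(5)}(30) − f^{(5)}(9)) = 1/30240 · (-3.29218e-08 − (-0.000150534)) = 4.97689e-09.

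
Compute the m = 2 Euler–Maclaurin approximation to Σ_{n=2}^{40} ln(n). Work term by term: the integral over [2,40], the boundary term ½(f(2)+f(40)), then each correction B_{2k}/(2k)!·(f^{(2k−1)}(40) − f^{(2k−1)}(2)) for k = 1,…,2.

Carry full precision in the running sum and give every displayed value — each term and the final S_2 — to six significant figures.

S_2 ≈ 110.321

Integral: ∫_2^40 ln(x) dx = 108.169.
½[f(2) + f(40)] = ½[0.693147 + 3.68888] = 2.19101.
Integral + boundary = 110.360.
Order-1 term: 1/12 · (0.0250000 − 0.500000) = -0.0395833.
After k=1: 110.320.
Order-2 term: −1/720 · (3.12500e-05 − 0.250000) = 0.000347179.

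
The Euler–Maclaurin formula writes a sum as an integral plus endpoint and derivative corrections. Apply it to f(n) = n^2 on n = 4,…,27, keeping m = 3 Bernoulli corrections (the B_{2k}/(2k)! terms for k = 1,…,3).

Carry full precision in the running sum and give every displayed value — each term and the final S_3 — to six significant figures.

The integral term ∫_4^27 x^2 dx = 6539.67.
Boundary: ½(f(4) + f(27)) = ½(16.0000 + 729.000) = 372.500.
Running total after boundary: 6912.17.
Correction k=1: B_{2}/2! · (f^{(1)}(27) − f^{(1)}(4)) = 1/12 · (54.0000 − 8.00000) = 3.83333.
After k=1: 6916.00.
Correction k=2: B_{4}/4! · (f^{(3)}(27) − f^{(3)}(4)) = −1/720 · (0.00000 − 0.00000) = 0.00000.
After k=2: 6916.00.
Correction k=3: B_{6}/6! · (f^{(5)}(27) − f^{(5)}(4)) = 1/30240 · (0.00000 − 0.00000) = 0.00000.

S_3 ≈ 6916.00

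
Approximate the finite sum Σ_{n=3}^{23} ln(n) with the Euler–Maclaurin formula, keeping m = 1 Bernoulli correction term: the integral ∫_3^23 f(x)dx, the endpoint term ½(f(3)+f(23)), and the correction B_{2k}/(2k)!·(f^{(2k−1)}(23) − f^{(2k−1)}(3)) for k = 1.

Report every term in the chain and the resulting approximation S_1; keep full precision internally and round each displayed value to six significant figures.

S_1 ≈ 50.9134

∫_3^23 ln(x) dx evaluates to 48.8205.
½[f(3) + f(23)] = ½[1.09861 + 3.13549] = 2.11705.
Running total after boundary: 50.9376.
Correction k=1: B_{2}/2! · (f^{(1)}(23) − f^{(1)}(3)) = 1/12 · (0.0434783 − 0.333333) = -0.0241546.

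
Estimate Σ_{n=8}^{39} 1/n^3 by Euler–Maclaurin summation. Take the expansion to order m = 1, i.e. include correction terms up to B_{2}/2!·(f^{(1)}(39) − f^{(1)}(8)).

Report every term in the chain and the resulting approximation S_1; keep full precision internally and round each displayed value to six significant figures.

S_1 ≈ 0.00852969

Integral: ∫_8^39 1/x^3 dx = 0.00748377.
Boundary: ½(f(8) + f(39)) = ½(0.00195312 + 1.68580e-05) = 0.000984992.
Integral + boundary = 0.00846876.
Order-1 term: 1/12 · (-1.29677e-06 − (-0.000732422)) = 6.09271e-05.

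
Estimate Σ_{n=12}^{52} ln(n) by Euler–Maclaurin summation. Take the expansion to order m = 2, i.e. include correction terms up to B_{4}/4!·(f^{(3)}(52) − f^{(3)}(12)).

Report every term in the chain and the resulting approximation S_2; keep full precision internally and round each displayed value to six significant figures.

S_2 ≈ 138.859

Integral: ∫_12^52 ln(x) dx = 135.646.
Endpoint term: (f(12) + f(52))/2 = (2.48491 + 3.95124)/2 = 3.21808.
Running total after boundary: 138.864.
Correction k=1: B_{2}/2! · (f^{(1)}(52) − f^{(1)}(12)) = 1/12 · (0.0192308 − 0.0833333) = -0.00534188.
Running total after k=1: 138.859.
Correction k=2: B_{4}/4! · (f^{(3)}(52) − f^{(3)}(12)) = −1/720 · (1.42239e-05 − 0.00115741) = 1.58775e-06.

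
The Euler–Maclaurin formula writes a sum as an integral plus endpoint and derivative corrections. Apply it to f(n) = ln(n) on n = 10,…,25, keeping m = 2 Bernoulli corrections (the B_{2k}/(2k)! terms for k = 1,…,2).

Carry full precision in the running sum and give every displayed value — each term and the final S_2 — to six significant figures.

∫_10^25 ln(x) dx evaluates to 42.4460.
½[f(10) + f(25)] = ½[2.30259 + 3.21888] = 2.76073.
Running total after boundary: 45.2068.
k=1: B_{2}/(2)! × [f^{(1)}(25) − f^{(1)}(10)] = 1/12 × (0.0400000 − 0.100000) = -0.00500000.
Partial sum through k=1: 45.2018.
k=2: B_{4}/(4)! × [f^{(3)}(25) − f^{(3)}(10)] = −1/720 × (0.000128000 − 0.00200000) = 2.60000e-06.

S_2 ≈ 45.2018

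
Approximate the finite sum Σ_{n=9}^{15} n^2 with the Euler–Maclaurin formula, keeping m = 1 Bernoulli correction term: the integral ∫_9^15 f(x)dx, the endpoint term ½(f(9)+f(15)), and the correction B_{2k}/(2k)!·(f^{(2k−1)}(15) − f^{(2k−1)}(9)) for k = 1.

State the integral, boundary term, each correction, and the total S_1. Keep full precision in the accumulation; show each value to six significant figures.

Integral: ∫_9^15 x^2 dx = 882.000.
Endpoint term: (f(9) + f(15))/2 = (81.0000 + 225.000)/2 = 153.000.
Integral + boundary = 1035.00.
Correction k=1: B_{2}/2! · (f^{(1)}(15) − f^{(1)}(9)) = 1/12 · (30.0000 − 18.0000) = 1.00000.

S_1 ≈ 1036.00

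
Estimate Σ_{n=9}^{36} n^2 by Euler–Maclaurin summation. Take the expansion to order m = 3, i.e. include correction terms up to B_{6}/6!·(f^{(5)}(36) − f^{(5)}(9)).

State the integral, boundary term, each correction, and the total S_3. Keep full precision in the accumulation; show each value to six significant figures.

S_3 ≈ 16002.0

∫_9^36 x^2 dx evaluates to 15309.0.
Boundary: ½(f(9) + f(36)) = ½(81.0000 + 1296.00) = 688.500.
Integral + boundary = 15997.5.
k=1: B_{2}/(2)! × [f^{(1)}(36) − f^{(1)}(9)] = 1/12 × (72.0000 − 18.0000) = 4.50000.
After k=1: 16002.0.
k=2: B_{4}/(4)! × [f^{(3)}(36) − f^{(3)}(9)] = −1/720 × (0.00000 − 0.00000) = 0.00000.
After k=2: 16002.0.
k=3: B_{6}/(6)! × [f^{(5)}(36) − f^{(5)}(9)] = 1/30240 × (0.00000 − 0.00000) = 0.00000.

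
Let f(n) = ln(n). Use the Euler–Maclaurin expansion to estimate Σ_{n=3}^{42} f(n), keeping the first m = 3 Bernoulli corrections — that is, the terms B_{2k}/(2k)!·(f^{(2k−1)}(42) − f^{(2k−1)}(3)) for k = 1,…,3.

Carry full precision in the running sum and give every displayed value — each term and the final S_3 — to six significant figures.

The integral term ∫_3^42 ln(x) dx = 114.686.
Boundary: ½(f(3) + f(42)) = ½(1.09861 + 3.73767) = 2.41814.
So far: 117.104.
Correction k=1: B_{2}/2! · (f^{(1)}(42) − f^{(1)}(3)) = 1/12 · (0.0238095 − 0.333333) = -0.0257937.
Partial sum through k=1: 117.079.
Correction k=2: B_{4}/4! · (f^{(3)}(42) − f^{(3)}(3)) = −1/720 · (2.69949e-05 − 0.0740741) = 0.000102843.
Partial sum through k=2: 117.079.
Correction k=3: B_{6}/6! · (f^{(5)}(42) − f^{(5)}(3)) = 1/30240 · (1.83639e-07 − 0.0987654) = -3.26605e-06.

S_3 ≈ 117.079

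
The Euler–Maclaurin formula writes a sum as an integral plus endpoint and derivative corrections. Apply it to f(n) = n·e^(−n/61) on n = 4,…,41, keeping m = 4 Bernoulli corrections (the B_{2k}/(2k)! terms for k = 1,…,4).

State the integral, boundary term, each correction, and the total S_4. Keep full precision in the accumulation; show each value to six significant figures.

The integral term ∫_4^41 x·e^(−x/61) dx = 536.269.
Boundary: ½(f(4) + f(41)) = ½(3.74612 + 20.9354) = 12.3408.
So far: 548.609.
Correction k=1: B_{2}/2! · (f^{(1)}(41) − f^{(1)}(4)) = 1/12 · (0.167416 − 0.875118) = -0.0589752.
Running total after k=1: 548.550.
Correction k=2: B_{4}/4! · (f^{(3)}(41) − f^{(3)}(4)) = −1/720 · (0.000319445 − 0.000738559) = 5.82103e-07.
Running total after k=2: 548.550.
Correction k=3: B_{6}/6! · (f^{(5)}(41) − f^{(5)}(4)) = 1/30240 · (1.59607e-07 − 3.33764e-07) = -5.75915e-12.
Running total after k=3: 548.550.
Correction k=4: B_{8}/8! · (f^{(7)}(41) − f^{(7)}(4)) = −1/1209600 · (6.27156e-11 − 1.26053e-10) = 5.23623e-17.

S_4 ≈ 548.550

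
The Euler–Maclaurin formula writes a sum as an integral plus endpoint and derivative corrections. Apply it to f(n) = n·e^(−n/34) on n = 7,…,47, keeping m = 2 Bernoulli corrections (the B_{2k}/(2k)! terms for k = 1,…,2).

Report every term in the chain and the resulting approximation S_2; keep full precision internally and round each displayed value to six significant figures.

∫_7^47 x·e^(−x/34) dx evaluates to 443.398.
Endpoint term: (f(7) + f(47))/2 = (5.69750 + 11.7964)/2 = 8.74695.
Running total after boundary: 452.145.
Order-1 term: 1/12 · (-0.0959657 − 0.646355) = -0.0618601.
After k=1: 452.083.
Order-2 term: −1/720 · (0.000351219 − 0.00196731) = 2.24457e-06.

S_2 ≈ 452.083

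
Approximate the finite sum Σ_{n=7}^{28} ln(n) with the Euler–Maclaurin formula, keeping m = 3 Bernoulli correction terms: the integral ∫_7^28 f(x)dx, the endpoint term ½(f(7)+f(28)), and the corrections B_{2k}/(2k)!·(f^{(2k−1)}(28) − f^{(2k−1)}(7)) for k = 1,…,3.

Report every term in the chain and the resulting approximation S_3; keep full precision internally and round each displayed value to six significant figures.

Integral: ∫_7^28 ln(x) dx = 58.6804.
½[f(7) + f(28)] = ½[1.94591 + 3.33220] = 2.63906.
Running total after boundary: 61.3194.
Correction k=1: B_{2}/2! · (f^{(1)}(28) − f^{(1)}(7)) = 1/12 · (0.0357143 − 0.142857) = -0.00892857.
After k=1: 61.3105.
Correction k=2: B_{4}/4! · (f^{(3)}(28) − f^{(3)}(7)) = −1/720 · (9.11079e-05 − 0.00583090) = 7.97194e-06.
After k=2: 61.3105.
Correction k=3: B_{6}/6! · (f^{(5)}(28) − f^{(5)}(7)) = 1/30240 · (1.39451e-06 − 0.00142798) = -4.71753e-08.

S_3 ≈ 61.3105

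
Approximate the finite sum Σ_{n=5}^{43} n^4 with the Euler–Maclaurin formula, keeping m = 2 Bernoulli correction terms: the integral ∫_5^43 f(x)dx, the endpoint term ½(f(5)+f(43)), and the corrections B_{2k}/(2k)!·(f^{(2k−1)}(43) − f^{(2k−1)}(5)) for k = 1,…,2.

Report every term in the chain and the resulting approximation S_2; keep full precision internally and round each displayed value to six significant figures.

S_2 ≈ 3.11372e+07

Integral: ∫_5^43 x^4 dx = 2.94011e+07.
Endpoint term: (f(5) + f(43))/2 = (625.000 + 3.41880e+06)/2 = 1.70971e+06.
So far: 3.11108e+07.
Correction k=1: B_{2}/2! · (f^{(1)}(43) − f^{(1)}(5)) = 1/12 · (318028 − 500.000) = 26460.7.
Running total after k=1: 3.11372e+07.
Correction k=2: B_{4}/4! · (f^{(3)}(43) − f^{(3)}(5)) = −1/720 · (1032.00 − 120.000) = -1.26667.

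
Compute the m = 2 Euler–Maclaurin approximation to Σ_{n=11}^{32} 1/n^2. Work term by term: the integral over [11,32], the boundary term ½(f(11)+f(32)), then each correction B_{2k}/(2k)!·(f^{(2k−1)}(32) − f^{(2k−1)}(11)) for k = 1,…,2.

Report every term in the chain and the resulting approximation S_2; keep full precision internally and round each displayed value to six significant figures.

∫_11^32 1/x^2 dx evaluates to 0.0596591.
Endpoint term: (f(11) + f(32))/2 = (0.00826446 + 0.000976562)/2 = 0.00462051.
Integral + boundary = 0.0642796.
k=1: B_{2}/(2)! × [f^{(1)}(32) − f^{(1)}(11)] = 1/12 × (-6.10352e-05 − (-0.00150263)) = 0.000120133.
After k=1: 0.0643997.
k=2: B_{4}/(4)! × [f^{(3)}(32) − f^{(3)}(11)] = −1/720 × (-7.15256e-07 − (-0.000149021)) = -2.05980e-07.

S_2 ≈ 0.0643995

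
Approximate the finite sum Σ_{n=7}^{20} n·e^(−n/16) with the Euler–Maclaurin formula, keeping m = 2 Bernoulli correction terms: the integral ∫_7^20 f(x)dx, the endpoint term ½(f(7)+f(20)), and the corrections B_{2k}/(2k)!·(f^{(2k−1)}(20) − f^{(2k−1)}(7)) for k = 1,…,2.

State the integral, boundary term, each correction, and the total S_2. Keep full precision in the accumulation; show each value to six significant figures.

Integral: ∫_7^20 x·e^(−x/16) dx = 72.5719.
Endpoint term: (f(7) + f(20))/2 = (4.51954 + 5.73010)/2 = 5.12482.
So far: 77.6967.
Correction k=1: B_{2}/2! · (f^{(1)}(20) − f^{(1)}(7)) = 1/12 · (-0.0716262 − 0.363177) = -0.0362336.
Partial sum through k=1: 77.6605.
Correction k=2: B_{4}/4! · (f^{(3)}(20) − f^{(3)}(7)) = −1/720 · (0.00195853 − 0.00646279) = 6.25592e-06.

S_2 ≈ 77.6605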